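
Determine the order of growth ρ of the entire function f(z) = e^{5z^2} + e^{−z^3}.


Each summand is entire of order 2 and 3 respectively (as in the single-exponential case). The order of a sum is at most the max of the orders, so ρ ≤ 3. For the lower bound: on |z|=r choose arg z so that -1z^3 is real positive; then |e^{-1z^3}| = e^{1r^3} while |e^{5z^2}| ≤ e^{5r^2} = o(e^{1r^3}). So |f| ≥ e^{1r^3}(1 − o(1)) and ρ ≥ 3. Hence ρ = max(2, 3) = 3.
Therefore ρ = 3.

Order ρ = 3.


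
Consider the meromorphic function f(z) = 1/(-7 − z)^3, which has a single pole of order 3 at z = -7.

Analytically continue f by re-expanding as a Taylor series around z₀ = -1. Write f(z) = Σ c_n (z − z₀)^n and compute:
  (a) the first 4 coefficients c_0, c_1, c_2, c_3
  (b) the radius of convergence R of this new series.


Let w = z − z₀, so z = z₀ + w.
Then -7 − z = -7 − (z₀ + w) = (-7 − z₀) − w = -6 − w.
f(z) = 1/(-6 − w)^3 = (1/(-6)^3) · (1 − w/(-6))^{−3}.
By the binomial series (1−u)^{−3} = Σ_{n≥0} C(n+2, 2) u^n for |u|<1, with u = w/(-6):
  c_n = C(n+2, 2) / (-6)^(n+3).
  c_0 = 1/(-6)^3 = -1/216.
  c_1 = 3/(-6)^4 = 1/432.
  c_2 = 6/(-6)^5 = -1/1296.
  c_3 = 10/(-6)^6 = 5/23328.
The series is valid for |w/d| < 1, i.e. |z − z₀| < |d|.
Radius of convergence: R = |-7 − z₀| = |-6| = 6 (distance from z₀ to the singularity z = -7).

c_0 = -1/216, c_1 = 1/432, c_2 = -1/1296, c_3 = 5/23328; R = 6.


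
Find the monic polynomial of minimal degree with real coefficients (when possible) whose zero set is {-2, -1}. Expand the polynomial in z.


The polynomial is p(z) = ∏_{α ∈ S} (z − α), where S = {-2, -1}.
Expanding the product yields: p(z) = z^2 + 3·z + 2.
The resulting polynomial has degree 2 and real coefficients as required.

p(z) = z^2 + 3·z + 2.


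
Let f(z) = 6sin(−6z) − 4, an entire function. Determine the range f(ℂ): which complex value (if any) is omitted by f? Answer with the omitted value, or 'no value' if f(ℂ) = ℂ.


Little Picard bounds the complement of f(ℂ) to at most one point.
sin is entire and surjective onto ℂ: for every w ∈ ℂ, sin(ζ) = w has a solution ζ ∈ ℂ (e.g., via the complex inverse arcsin). With ζ = −6z this gives z = ζ/(-6). Then 6·sin(−6z) takes every value in 6·ℂ = ℂ, and adding -4 is a bijection of ℂ. So f is surjective and omits no value. (Note: only on the real line is sin bounded by [−1, 1].)

Omitted value: no value.


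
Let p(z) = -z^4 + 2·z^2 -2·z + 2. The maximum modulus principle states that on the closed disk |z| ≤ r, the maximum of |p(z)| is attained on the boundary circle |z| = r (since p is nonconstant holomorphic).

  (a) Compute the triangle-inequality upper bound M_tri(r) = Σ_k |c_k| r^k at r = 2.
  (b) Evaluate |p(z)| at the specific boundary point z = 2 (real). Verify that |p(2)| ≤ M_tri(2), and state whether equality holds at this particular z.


Coefficients: c_0 = 2, c_1 = -2, c_2 = 2, c_3 = 0, c_4 = -1. Radius r = 2.
Part (a). Triangle bound: M_tri(r) = Σ_k |c_k| r^k
  = |2|·2^0 + |-2|·2^1 + |2|·2^2 + |0|·2^3 + |-1|·2^4
  = 2 + 4 + 8 + 0 + 16 = 30.
This bounds M(r) := max_{|z|=r} |p(z)| from above; equality holds iff all terms c_k z^k can be made to align in phase at a single z on |z|=r.
Part (b). At z = 2 (real, on the circle |z| = r):
  p(2) = (2)·2^0 + (-2)·2^1 + (2)·2^2 + (0)·2^3 + (-1)·2^4 = -10.
  |p(2)| = 10.
Check: |p(2)| = 10 ≤ 30 = M_tri(2). ✓ Equality does not hold at z = 2 (the coefficients have mixed signs, so the terms do not all align in phase there).

M_tri(2) = 30; |p(2)| = 10; equality at z=2: no.


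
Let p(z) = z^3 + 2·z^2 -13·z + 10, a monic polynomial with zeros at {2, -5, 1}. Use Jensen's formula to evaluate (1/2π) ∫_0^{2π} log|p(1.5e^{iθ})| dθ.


Zeros: -5, 1, 2; r = 1.5.
Inside |z| < r: 1. Outside (|z| ≥ r): -5, 2.
p(0) = 10, so log|p(0)| = log(10) = 2.3026.
Apply Jensen: I(r) = log|p(0)| + Σ_k log(r/|z_k|), summed over zeros inside |z| < r.
  log(r/|z_k|) for z_k = 1: log(1.5/1) = 0.4055
  Outside zeros (-5, 2) contribute nothing to the Jensen sum.
Sum over inside zeros: 0.4055.
I(r) = log|p(0)| + (inside sum) = 2.3026 + 0.4055 = 2.7081.
Note: since some zeros are outside |z| ≤ r, the simplified n·log(r) form does NOT apply — only the inside zeros contribute.

I(r) ≈ 2.7081.


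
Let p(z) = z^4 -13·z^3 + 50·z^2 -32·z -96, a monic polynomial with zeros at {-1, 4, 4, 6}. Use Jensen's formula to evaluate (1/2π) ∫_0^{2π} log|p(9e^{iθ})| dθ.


Zeros: -1, 4, 4, 6; r = 9.
Inside |z| < r: -1, 4, 4, 6. Outside (|z| ≥ r): ∅.
p(0) = -96, so log|p(0)| = log(96) = 4.5643.
Apply Jensen: I(r) = log|p(0)| + Σ_k log(r/|z_k|), summed over zeros inside |z| < r.
  log(r/|z_k|) for z_k = -1: log(9/1) = 2.1972
  log(r/|z_k|) for z_k = 4: log(9/4) = 0.8109
  log(r/|z_k|) for z_k = 4: log(9/4) = 0.8109
  log(r/|z_k|) for z_k = 6: log(9/6) = 0.4055
Sum over inside zeros: 4.2246.
I(r) = log|p(0)| + (inside sum) = 4.5643 + 4.2246 = 8.7889.
Closed form (all zeros inside, monic): I(r) = n·log(r) = 4·log(9) = 8.7889. ✓

I(r) ≈ 8.7889.


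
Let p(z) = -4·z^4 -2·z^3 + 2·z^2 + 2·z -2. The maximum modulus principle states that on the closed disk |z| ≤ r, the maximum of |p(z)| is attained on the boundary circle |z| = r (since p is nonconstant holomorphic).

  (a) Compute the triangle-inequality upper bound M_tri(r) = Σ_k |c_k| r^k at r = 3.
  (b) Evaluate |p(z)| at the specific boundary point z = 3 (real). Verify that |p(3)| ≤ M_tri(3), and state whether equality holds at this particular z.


Coefficients: c_0 = -2, c_1 = 2, c_2 = 2, c_3 = -2, c_4 = -4. Radius r = 3.
Part (a). Triangle bound: M_tri(r) = Σ_k |c_k| r^k
  = |-2|·3^0 + |2|·3^1 + |2|·3^2 + |-2|·3^3 + |-4|·3^4
  = 2 + 6 + 18 + 54 + 324 = 404.
This bounds M(r) := max_{|z|=r} |p(z)| from above; equality holds iff all terms c_k z^k can be made to align in phase at a single z on |z|=r.
Part (b). At z = 3 (real, on the circle |z| = r):
  p(3) = (-2)·3^0 + (2)·3^1 + (2)·3^2 + (-2)·3^3 + (-4)·3^4 = -356.
  |p(3)| = 356.
Check: |p(3)| = 356 ≤ 404 = M_tri(3). ✓ Equality does not hold at z = 3 (the coefficients have mixed signs, so the terms do not all align in phase there).

M_tri(3) = 404; |p(3)| = 356; equality at z=3: no.


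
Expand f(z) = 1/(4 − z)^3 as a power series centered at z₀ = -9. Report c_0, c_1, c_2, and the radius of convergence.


Let w = z − z₀, so z = z₀ + w.
Then 4 − z = 4 − (z₀ + w) = (4 − z₀) − w = 13 − w.
f(z) = 1/(13 − w)^3 = (1/(13)^3) · (1 − w/(13))^{−3}.
By the binomial series (1−u)^{−3} = Σ_{n≥0} C(n+2, 2) u^n for |u|<1, with u = w/(13):
  c_n = C(n+2, 2) / (13)^(n+3).
  c_0 = 1/(13)^3 = 1/2197.
  c_1 = 3/(13)^4 = 3/28561.
  c_2 = 6/(13)^5 = 6/371293.
The series is valid for |w/d| < 1, i.e. |z − z₀| < |d|.
Radius of convergence: R = |4 − z₀| = |13| = 13 (distance from z₀ to the singularity z = 4).

c_0 = 1/2197, c_1 = 3/28561, c_2 = 6/371293; R = 13.


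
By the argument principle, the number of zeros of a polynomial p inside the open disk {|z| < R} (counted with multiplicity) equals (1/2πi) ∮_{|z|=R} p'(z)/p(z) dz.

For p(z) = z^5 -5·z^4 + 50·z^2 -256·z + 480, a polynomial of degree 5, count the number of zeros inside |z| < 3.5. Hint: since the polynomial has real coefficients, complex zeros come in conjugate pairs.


The zeros of p are: (1 + 3i), (1 - 3i), 3, -4, 4.
Their magnitudes are: 3.162, 3.162, 3, 4, 4.
Zeros with |z| < R = 3.5: (1 + 3i), (1 - 3i), 3.
Count = 3.
By the argument principle, (1/2πi) ∮_{|z|=R} p'(z)/p(z) dz equals exactly this count.

Number of zeros inside |z| < 3.5: 3.


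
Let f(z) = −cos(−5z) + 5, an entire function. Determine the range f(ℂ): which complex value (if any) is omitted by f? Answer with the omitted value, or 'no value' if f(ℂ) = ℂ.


Little Picard bounds the complement of f(ℂ) to at most one point.
cos is entire and surjective onto ℂ: for every w ∈ ℂ, cos(ζ) = w has a solution ζ ∈ ℂ (e.g., via the complex inverse arccos). With ζ = −5z this gives z = ζ/(-5). Then -1·cos(−5z) takes every value in -1·ℂ = ℂ, and adding 5 is a bijection of ℂ. So f is surjective and omits no value. (Note: only on the real line is cos bounded by [−1, 1].)

Omitted value: no value.


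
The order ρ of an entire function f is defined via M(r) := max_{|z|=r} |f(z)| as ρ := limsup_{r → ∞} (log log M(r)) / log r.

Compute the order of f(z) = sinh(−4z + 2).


sinh(w) is a linear combination of e^{iw} and e^{−iw} (or e^w, e^{−w} in the hyperbolic case), so |sinh(w)| ≤ e^{|w|}. With w = −4z + 2, |w| ≤ 4|z| + 2 = 4r + 2 on |z| = r, giving M(r) ≤ e^{4r + 2}, so ρ ≤ 1. On a suitable ray (z = it for sin/cos; z = t for sinh/cosh, t real → ∞), |sinh(−4z + 2)| grows like e^{4|t|}/2, so ρ ≥ 1. Hence ρ = 1.
Therefore ρ = 1.

Order ρ = 1.


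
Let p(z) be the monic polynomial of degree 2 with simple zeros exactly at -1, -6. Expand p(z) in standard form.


The polynomial is p(z) = ∏_{α ∈ S} (z − α), where S = {-1, -6}.
Expanding the product yields: p(z) = z^2 + 7·z + 6.
The resulting polynomial has degree 2 and real coefficients as required.

p(z) = z^2 + 7·z + 6.


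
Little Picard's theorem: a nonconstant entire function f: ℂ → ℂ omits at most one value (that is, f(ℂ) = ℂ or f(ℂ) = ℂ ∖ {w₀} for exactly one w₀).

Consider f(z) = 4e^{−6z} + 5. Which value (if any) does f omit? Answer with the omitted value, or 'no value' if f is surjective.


Little Picard bounds the complement of f(ℂ) to at most one point.
e^{−6z} is never zero on ℂ, so 4·e^{−6z} takes every value in ℂ ∖ {0}. Adding 5 shifts the range to ℂ ∖ {5}. Thus f omits exactly the value 5.

Omitted value: 5.


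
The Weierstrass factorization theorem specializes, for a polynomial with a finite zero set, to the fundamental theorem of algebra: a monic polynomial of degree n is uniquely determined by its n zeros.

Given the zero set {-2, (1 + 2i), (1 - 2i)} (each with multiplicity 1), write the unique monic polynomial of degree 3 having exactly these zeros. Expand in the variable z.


The polynomial is p(z) = ∏_{α ∈ S} (z − α), where S = {-2, (1 + 2i), (1 - 2i)}.
Expanding the product yields: p(z) = z^3 + z + 10.
Note conjugate pairs combine to real quadratics: (z − (1+2i))(z − (1−2i)) = z² − 2z + 5.
The resulting polynomial has degree 3 and real coefficients as required.

p(z) = z^3 + z + 10.


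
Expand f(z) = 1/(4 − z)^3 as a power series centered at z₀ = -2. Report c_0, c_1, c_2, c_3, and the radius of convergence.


Let w = z − z₀, so z = z₀ + w.
Then 4 − z = 4 − (z₀ + w) = (4 − z₀) − w = 6 − w.
f(z) = 1/(6 − w)^3 = (1/(6)^3) · (1 − w/(6))^{−3}.
By the binomial series (1−u)^{−3} = Σ_{n≥0} C(n+2, 2) u^n for |u|<1, with u = w/(6):
  c_n = C(n+2, 2) / (6)^(n+3).
  c_0 = 1/(6)^3 = 1/216.
  c_1 = 3/(6)^4 = 1/432.
  c_2 = 6/(6)^5 = 1/1296.
  c_3 = 10/(6)^6 = 5/23328.
The series is valid for |w/d| < 1, i.e. |z − z₀| < |d|.
Radius of convergence: R = |4 − z₀| = |6| = 6 (distance from z₀ to the singularity z = 4).

c_0 = 1/216, c_1 = 1/432, c_2 = 1/1296, c_3 = 5/23328; R = 6.


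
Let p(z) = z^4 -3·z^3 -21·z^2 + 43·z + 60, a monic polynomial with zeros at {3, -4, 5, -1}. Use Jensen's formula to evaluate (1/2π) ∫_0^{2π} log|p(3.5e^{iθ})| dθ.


Zeros: -4, -1, 3, 5; r = 3.5.
Inside |z| < r: -1, 3. Outside (|z| ≥ r): -4, 5.
p(0) = 60, so log|p(0)| = log(60) = 4.0943.
Apply Jensen: I(r) = log|p(0)| + Σ_k log(r/|z_k|), summed over zeros inside |z| < r.
  log(r/|z_k|) for z_k = 3: log(3.5/3) = 0.1542
  log(r/|z_k|) for z_k = -1: log(3.5/1) = 1.2528
  Outside zeros (-4, 5) contribute nothing to the Jensen sum.
Sum over inside zeros: 1.4069.
I(r) = log|p(0)| + (inside sum) = 4.0943 + 1.4069 = 5.5013.
Note: since some zeros are outside |z| ≤ r, the simplified n·log(r) form does NOT apply — only the inside zeros contribute.

I(r) ≈ 5.5013.


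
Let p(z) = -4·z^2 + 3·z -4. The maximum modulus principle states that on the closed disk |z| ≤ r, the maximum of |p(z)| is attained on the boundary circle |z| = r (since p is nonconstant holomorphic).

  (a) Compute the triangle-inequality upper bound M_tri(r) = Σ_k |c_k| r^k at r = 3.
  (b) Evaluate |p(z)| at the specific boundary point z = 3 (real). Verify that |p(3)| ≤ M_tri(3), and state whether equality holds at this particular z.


Coefficients: c_0 = -4, c_1 = 3, c_2 = -4. Radius r = 3.
Part (a). Triangle bound: M_tri(r) = Σ_k |c_k| r^k
  = |-4|·3^0 + |3|·3^1 + |-4|·3^2
  = 4 + 9 + 36 = 49.
This bounds M(r) := max_{|z|=r} |p(z)| from above; equality holds iff all terms c_k z^k can be made to align in phase at a single z on |z|=r.
Part (b). At z = 3 (real, on the circle |z| = r):
  p(3) = (-4)·3^0 + (3)·3^1 + (-4)·3^2 = -31.
  |p(3)| = 31.
Check: |p(3)| = 31 ≤ 49 = M_tri(3). ✓ Equality does not hold at z = 3 (the coefficients have mixed signs, so the terms do not all align in phase there).

M_tri(3) = 49; |p(3)| = 31; equality at z=3: no.


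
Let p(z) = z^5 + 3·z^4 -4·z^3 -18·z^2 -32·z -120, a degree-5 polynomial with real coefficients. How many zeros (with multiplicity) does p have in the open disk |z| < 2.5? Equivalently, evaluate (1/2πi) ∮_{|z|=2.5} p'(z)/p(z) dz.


The zeros of p are: 3, (-3 + 1i), (-3 - 1i), (0 + 2i), (0 - 2i).
Their magnitudes are: 3, 3.162, 3.162, 2, 2.
Zeros with |z| < R = 2.5: (0 + 2i), (0 - 2i).
Count = 2.
By the argument principle, (1/2πi) ∮_{|z|=R} p'(z)/p(z) dz equals exactly this count.

Number of zeros inside |z| < 2.5: 2.


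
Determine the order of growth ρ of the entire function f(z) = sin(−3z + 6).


sin(w) is a linear combination of e^{iw} and e^{−iw} (or e^w, e^{−w} in the hyperbolic case), so |sin(w)| ≤ e^{|w|}. With w = −3z + 6, |w| ≤ 3|z| + 6 = 3r + 6 on |z| = r, giving M(r) ≤ e^{3r + 6}, so ρ ≤ 1. On a suitable ray (z = it for sin/cos; z = t for sinh/cosh, t real → ∞), |sin(−3z + 6)| grows like e^{3|t|}/2, so ρ ≥ 1. Hence ρ = 1.
Therefore ρ = 1.

Order ρ = 1.


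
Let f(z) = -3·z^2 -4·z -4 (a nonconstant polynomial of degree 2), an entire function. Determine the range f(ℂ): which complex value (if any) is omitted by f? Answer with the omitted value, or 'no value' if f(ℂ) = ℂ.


Little Picard bounds the complement of f(ℂ) to at most one point.
For every w ∈ ℂ, the equation p(z) − w = 0 is a nonconstant polynomial in z and hence has at least one root by the fundamental theorem of algebra. So p is surjective onto ℂ, omitting no value.

Omitted value: no value.


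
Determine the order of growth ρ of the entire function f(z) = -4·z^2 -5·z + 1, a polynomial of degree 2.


|f(z)| ≤ Σ|c_k|·r^k = O(r^2) as r → ∞. Polynomial growth is O(e^{r^ε}) for every ε > 0 (since r^2/e^{r^ε} → 0), so ρ ≤ ε for all ε > 0, i.e. ρ = 0. Every nonconstant polynomial has order 0.
Therefore ρ = 0.

Order ρ = 0.


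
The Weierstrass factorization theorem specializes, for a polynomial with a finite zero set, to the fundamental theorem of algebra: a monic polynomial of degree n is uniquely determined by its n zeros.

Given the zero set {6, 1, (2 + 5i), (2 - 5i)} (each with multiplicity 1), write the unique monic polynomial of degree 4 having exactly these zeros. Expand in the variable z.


The polynomial is p(z) = ∏_{α ∈ S} (z − α), where S = {6, 1, (2 + 5i), (2 - 5i)}.
Expanding the product yields: p(z) = z^4 -11·z^3 + 63·z^2 -227·z + 174.
Note conjugate pairs combine to real quadratics: (z − (2+5i))(z − (2−5i)) = z² − 4z + 29.
The resulting polynomial has degree 4 and real coefficients as required.

p(z) = z^4 -11·z^3 + 63·z^2 -227·z + 174.


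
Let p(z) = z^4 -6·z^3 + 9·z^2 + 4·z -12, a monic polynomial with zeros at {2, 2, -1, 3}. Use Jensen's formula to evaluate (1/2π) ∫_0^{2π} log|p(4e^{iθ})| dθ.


Zeros: -1, 2, 2, 3; r = 4.
Inside |z| < r: -1, 2, 2, 3. Outside (|z| ≥ r): ∅.
p(0) = -12, so log|p(0)| = log(12) = 2.4849.
Apply Jensen: I(r) = log|p(0)| + Σ_k log(r/|z_k|), summed over zeros inside |z| < r.
  log(r/|z_k|) for z_k = 2: log(4/2) = 0.6931
  log(r/|z_k|) for z_k = 2: log(4/2) = 0.6931
  log(r/|z_k|) for z_k = -1: log(4/1) = 1.3863
  log(r/|z_k|) for z_k = 3: log(4/3) = 0.2877
Sum over inside zeros: 3.0603.
I(r) = log|p(0)| + (inside sum) = 2.4849 + 3.0603 = 5.5452.
Closed form (all zeros inside, monic): I(r) = n·log(r) = 4·log(4) = 5.5452. ✓

I(r) ≈ 5.5452.


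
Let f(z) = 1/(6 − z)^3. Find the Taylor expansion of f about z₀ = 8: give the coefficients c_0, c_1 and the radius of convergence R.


Let w = z − z₀, so z = z₀ + w.
Then 6 − z = 6 − (z₀ + w) = (6 − z₀) − w = -2 − w.
f(z) = 1/(-2 − w)^3 = (1/(-2)^3) · (1 − w/(-2))^{−3}.
By the binomial series (1−u)^{−3} = Σ_{n≥0} C(n+2, 2) u^n for |u|<1, with u = w/(-2):
  c_n = C(n+2, 2) / (-2)^(n+3).
  c_0 = 1/(-2)^3 = -1/8.
  c_1 = 3/(-2)^4 = 3/16.
The series is valid for |w/d| < 1, i.e. |z − z₀| < |d|.
Radius of convergence: R = |6 − z₀| = |-2| = 2 (distance from z₀ to the singularity z = 6).

c_0 = -1/8, c_1 = 3/16; R = 2.


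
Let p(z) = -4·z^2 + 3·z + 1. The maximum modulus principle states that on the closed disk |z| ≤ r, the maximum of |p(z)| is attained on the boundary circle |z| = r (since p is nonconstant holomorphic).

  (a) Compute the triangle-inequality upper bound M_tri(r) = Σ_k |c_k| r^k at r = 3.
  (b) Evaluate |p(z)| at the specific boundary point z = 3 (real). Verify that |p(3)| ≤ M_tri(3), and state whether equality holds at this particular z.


Coefficients: c_0 = 1, c_1 = 3, c_2 = -4. Radius r = 3.
Part (a). Triangle bound: M_tri(r) = Σ_k |c_k| r^k
  = |1|·3^0 + |3|·3^1 + |-4|·3^2
  = 1 + 9 + 36 = 46.
This bounds M(r) := max_{|z|=r} |p(z)| from above; equality holds iff all terms c_k z^k can be made to align in phase at a single z on |z|=r.
Part (b). At z = 3 (real, on the circle |z| = r):
  p(3) = (1)·3^0 + (3)·3^1 + (-4)·3^2 = -26.
  |p(3)| = 26.
Check: |p(3)| = 26 ≤ 46 = M_tri(3). ✓ Equality does not hold at z = 3 (the coefficients have mixed signs, so the terms do not all align in phase there).

M_tri(3) = 46; |p(3)| = 26; equality at z=3: no.


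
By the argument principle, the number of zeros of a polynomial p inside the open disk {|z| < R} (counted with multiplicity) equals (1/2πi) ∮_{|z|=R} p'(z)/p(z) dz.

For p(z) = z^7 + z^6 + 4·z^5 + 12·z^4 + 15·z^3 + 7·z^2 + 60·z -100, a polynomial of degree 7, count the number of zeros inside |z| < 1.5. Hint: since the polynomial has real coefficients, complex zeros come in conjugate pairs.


The zeros of p are: (1 + 2i), (1 - 2i), (0 + 2i), (0 - 2i), 1, (-2 + 1i), (-2 - 1i).
Their magnitudes are: 2.236, 2.236, 2, 2, 1, 2.236, 2.236.
Zeros with |z| < R = 1.5: 1.
Count = 1.
By the argument principle, (1/2πi) ∮_{|z|=R} p'(z)/p(z) dz equals exactly this count.

Number of zeros inside |z| < 1.5: 1.


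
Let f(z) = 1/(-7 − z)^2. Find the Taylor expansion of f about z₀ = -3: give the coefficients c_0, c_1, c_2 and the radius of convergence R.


Let w = z − z₀, so z = z₀ + w.
Then -7 − z = -7 − (z₀ + w) = (-7 − z₀) − w = -4 − w.
f(z) = 1/(-4 − w)^2 = (1/(-4)^2) · (1 − w/(-4))^{−2}.
By the binomial series (1−u)^{−2} = Σ_{n≥0} C(n+1, 1) u^n for |u|<1, with u = w/(-4):
  c_n = C(n+1, 1) / (-4)^(n+2).
  c_0 = 1/(-4)^2 = 1/16.
  c_1 = 2/(-4)^3 = -1/32.
  c_2 = 3/(-4)^4 = 3/256.
The series is valid for |w/d| < 1, i.e. |z − z₀| < |d|.
Radius of convergence: R = |-7 − z₀| = |-4| = 4 (distance from z₀ to the singularity z = -7).

c_0 = 1/16, c_1 = -1/32, c_2 = 3/256; R = 4.


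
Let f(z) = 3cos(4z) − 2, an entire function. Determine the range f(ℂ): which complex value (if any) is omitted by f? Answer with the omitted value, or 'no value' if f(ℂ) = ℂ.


Little Picard bounds the complement of f(ℂ) to at most one point.
cos is entire and surjective onto ℂ: for every w ∈ ℂ, cos(ζ) = w has a solution ζ ∈ ℂ (e.g., via the complex inverse arccos). With ζ = 4z this gives z = ζ/(4). Then 3·cos(4z) takes every value in 3·ℂ = ℂ, and adding -2 is a bijection of ℂ. So f is surjective and omits no value. (Note: only on the real line is cos bounded by [−1, 1].)

Omitted value: no value.


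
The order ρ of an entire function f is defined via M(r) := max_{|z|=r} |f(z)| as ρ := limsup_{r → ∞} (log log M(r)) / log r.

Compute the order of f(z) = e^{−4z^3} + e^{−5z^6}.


Each summand is entire of order 3 and 6 respectively (as in the single-exponential case). The order of a sum is at most the max of the orders, so ρ ≤ 6. For the lower bound: on |z|=r choose arg z so that -5z^6 is real positive; then |e^{-5z^6}| = e^{5r^6} while |e^{-4z^3}| ≤ e^{4r^3} = o(e^{5r^6}). So |f| ≥ e^{5r^6}(1 − o(1)) and ρ ≥ 6. Hence ρ = max(3, 6) = 6.
Therefore ρ = 6.

Order ρ = 6.


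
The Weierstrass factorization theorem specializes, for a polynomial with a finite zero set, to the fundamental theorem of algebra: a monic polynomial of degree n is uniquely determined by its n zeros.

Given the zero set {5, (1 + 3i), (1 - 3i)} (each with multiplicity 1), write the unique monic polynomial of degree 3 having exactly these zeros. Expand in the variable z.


The polynomial is p(z) = ∏_{α ∈ S} (z − α), where S = {5, (1 + 3i), (1 - 3i)}.
Expanding the product yields: p(z) = z^3 -7·z^2 + 20·z -50.
Note conjugate pairs combine to real quadratics: (z − (1+3i))(z − (1−3i)) = z² − 2z + 10.
The resulting polynomial has degree 3 and real coefficients as required.

p(z) = z^3 -7·z^2 + 20·z -50.


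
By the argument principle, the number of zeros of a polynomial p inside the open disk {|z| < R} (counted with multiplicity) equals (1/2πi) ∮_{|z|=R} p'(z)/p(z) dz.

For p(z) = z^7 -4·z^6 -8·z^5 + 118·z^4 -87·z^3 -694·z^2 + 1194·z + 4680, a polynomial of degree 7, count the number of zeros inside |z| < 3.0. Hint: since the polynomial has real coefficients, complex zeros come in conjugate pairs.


The zeros of p are: -4, (-2 + 1i), (-2 - 1i), (3 + 3i), (3 - 3i), (3 + 2i), (3 - 2i).
Their magnitudes are: 4, 2.236, 2.236, 4.243, 4.243, 3.606, 3.606.
Zeros with |z| < R = 3.0: (-2 + 1i), (-2 - 1i).
Count = 2.
By the argument principle, (1/2πi) ∮_{|z|=R} p'(z)/p(z) dz equals exactly this count.

Number of zeros inside |z| < 3.0: 2.


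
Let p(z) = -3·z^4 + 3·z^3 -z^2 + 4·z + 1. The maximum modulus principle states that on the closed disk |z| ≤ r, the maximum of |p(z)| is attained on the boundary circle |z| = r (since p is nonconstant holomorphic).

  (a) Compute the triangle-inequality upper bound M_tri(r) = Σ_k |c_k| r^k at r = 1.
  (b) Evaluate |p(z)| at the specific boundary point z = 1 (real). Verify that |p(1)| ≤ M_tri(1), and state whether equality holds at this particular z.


Coefficients: c_0 = 1, c_1 = 4, c_2 = -1, c_3 = 3, c_4 = -3. Radius r = 1.
Part (a). Triangle bound: M_tri(r) = Σ_k |c_k| r^k
  = |1|·1^0 + |4|·1^1 + |-1|·1^2 + |3|·1^3 + |-3|·1^4
  = 1 + 4 + 1 + 3 + 3 = 12.
This bounds M(r) := max_{|z|=r} |p(z)| from above; equality holds iff all terms c_k z^k can be made to align in phase at a single z on |z|=r.
Part (b). At z = 1 (real, on the circle |z| = r):
  p(1) = (1)·1^0 + (4)·1^1 + (-1)·1^2 + (3)·1^3 + (-3)·1^4 = 4.
  |p(1)| = 4.
Check: |p(1)| = 4 ≤ 12 = M_tri(1). ✓ Equality does not hold at z = 1 (the coefficients have mixed signs, so the terms do not all align in phase there).

M_tri(1) = 12; |p(1)| = 4; equality at z=1: no.


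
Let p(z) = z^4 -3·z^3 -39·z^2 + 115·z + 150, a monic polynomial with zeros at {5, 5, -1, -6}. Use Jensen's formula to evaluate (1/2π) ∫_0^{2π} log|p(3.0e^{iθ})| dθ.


Zeros: -6, -1, 5, 5; r = 3.0.
Inside |z| < r: -1. Outside (|z| ≥ r): -6, 5, 5.
p(0) = 150, so log|p(0)| = log(150) = 5.0106.
Apply Jensen: I(r) = log|p(0)| + Σ_k log(r/|z_k|), summed over zeros inside |z| < r.
  log(r/|z_k|) for z_k = -1: log(3.0/1) = 1.0986
  Outside zeros (-6, 5, 5) contribute nothing to the Jensen sum.
Sum over inside zeros: 1.0986.
I(r) = log|p(0)| + (inside sum) = 5.0106 + 1.0986 = 6.1092.
Note: since some zeros are outside |z| ≤ r, the simplified n·log(r) form does NOT apply — only the inside zeros contribute.

I(r) ≈ 6.1092.


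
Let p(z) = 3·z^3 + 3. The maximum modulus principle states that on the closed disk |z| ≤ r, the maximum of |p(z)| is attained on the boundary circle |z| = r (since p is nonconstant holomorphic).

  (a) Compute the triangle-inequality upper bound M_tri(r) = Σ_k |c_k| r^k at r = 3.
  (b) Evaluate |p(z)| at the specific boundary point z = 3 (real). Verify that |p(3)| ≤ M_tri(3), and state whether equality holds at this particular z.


Coefficients: c_0 = 3, c_1 = 0, c_2 = 0, c_3 = 3. Radius r = 3.
Part (a). Triangle bound: M_tri(r) = Σ_k |c_k| r^k
  = |3|·3^0 + |0|·3^1 + |0|·3^2 + |3|·3^3
  = 3 + 0 + 0 + 81 = 84.
This bounds M(r) := max_{|z|=r} |p(z)| from above; equality holds iff all terms c_k z^k can be made to align in phase at a single z on |z|=r.
Part (b). At z = 3 (real, on the circle |z| = r):
  p(3) = (3)·3^0 + (0)·3^1 + (0)·3^2 + (3)·3^3 = 84.
  |p(3)| = 84.
Since all nonzero coefficients share the same sign, |p(3)| = 84 = M_tri(3); the triangle bound is attained at z = 3, so in fact M(r) = 84.

M_tri(3) = 84; |p(3)| = 84; equality at z=3: yes.


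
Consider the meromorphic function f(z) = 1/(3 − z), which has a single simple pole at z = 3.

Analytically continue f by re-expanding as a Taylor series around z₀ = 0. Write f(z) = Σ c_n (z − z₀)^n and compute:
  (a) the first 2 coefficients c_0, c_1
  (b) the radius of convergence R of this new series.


Let w = z − z₀, so z = z₀ + w.
Then 3 − z = 3 − (z₀ + w) = (3 − z₀) − w = 3 − w.
f(z) = 1/(3 − w) = (1/(3)) · 1/(1 − w/(3)) = Σ_{n≥0} w^n / (3)^(n+1).
So c_n = 1/(3)^(n+1):
  c_0 = 1/(3)^1 = 1/3.
  c_1 = 1/(3)^2 = 1/9.
The series is valid for |w/d| < 1, i.e. |z − z₀| < |d|.
Radius of convergence: R = |3 − z₀| = |3| = 3 (distance from z₀ to the singularity z = 3).

c_0 = 1/3, c_1 = 1/9; R = 3.


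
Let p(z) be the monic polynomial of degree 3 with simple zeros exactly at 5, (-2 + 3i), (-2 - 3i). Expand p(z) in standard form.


The polynomial is p(z) = ∏_{α ∈ S} (z − α), where S = {5, (-2 + 3i), (-2 - 3i)}.
Expanding the product yields: p(z) = z^3 -z^2 -7·z -65.
Note conjugate pairs combine to real quadratics: (z − (-2+3i))(z − (-2−3i)) = z² + 4z + 13.
The resulting polynomial has degree 3 and real coefficients as required.

p(z) = z^3 -z^2 -7·z -65.


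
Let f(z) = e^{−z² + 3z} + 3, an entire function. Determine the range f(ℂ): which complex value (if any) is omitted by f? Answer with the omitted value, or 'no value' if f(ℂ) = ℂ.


Little Picard bounds the complement of f(ℂ) to at most one point.
The exponent g(z) = −z² + 3z is a nonconstant polynomial, hence surjective onto ℂ. So e^{g(z)} takes every value in {e^w : w ∈ ℂ} = ℂ ∖ {0}. Adding 3 shifts the range to ℂ ∖ {3}. f omits exactly 3.

Omitted value: 3.


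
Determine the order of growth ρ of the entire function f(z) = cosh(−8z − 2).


cosh(w) is a linear combination of e^{iw} and e^{−iw} (or e^w, e^{−w} in the hyperbolic case), so |cosh(w)| ≤ e^{|w|}. With w = −8z − 2, |w| ≤ 8|z| + 2 = 8r + 2 on |z| = r, giving M(r) ≤ e^{8r + 2}, so ρ ≤ 1. On a suitable ray (z = it for sin/cos; z = t for sinh/cosh, t real → ∞), |cosh(−8z − 2)| grows like e^{8|t|}/2, so ρ ≥ 1. Hence ρ = 1.
Therefore ρ = 1.

Order ρ = 1.


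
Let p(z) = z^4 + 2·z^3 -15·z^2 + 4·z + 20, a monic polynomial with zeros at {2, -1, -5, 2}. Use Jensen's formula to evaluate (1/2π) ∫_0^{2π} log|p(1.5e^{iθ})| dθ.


Zeros: -5, -1, 2, 2; r = 1.5.
Inside |z| < r: -1. Outside (|z| ≥ r): -5, 2, 2.
p(0) = 20, so log|p(0)| = log(20) = 2.9957.
Apply Jensen: I(r) = log|p(0)| + Σ_k log(r/|z_k|), summed over zeros inside |z| < r.
  log(r/|z_k|) for z_k = -1: log(1.5/1) = 0.4055
  Outside zeros (-5, 2, 2) contribute nothing to the Jensen sum.
Sum over inside zeros: 0.4055.
I(r) = log|p(0)| + (inside sum) = 2.9957 + 0.4055 = 3.4012.
Note: since some zeros are outside |z| ≤ r, the simplified n·log(r) form does NOT apply — only the inside zeros contribute.

I(r) ≈ 3.4012.


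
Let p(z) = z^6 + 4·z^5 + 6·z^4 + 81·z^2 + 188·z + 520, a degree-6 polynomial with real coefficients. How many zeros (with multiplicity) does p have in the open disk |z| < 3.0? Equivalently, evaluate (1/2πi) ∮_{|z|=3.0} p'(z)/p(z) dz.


The zeros of p are: (-1 + 2i), (-1 - 2i), (2 + 2i), (2 - 2i), (-3 + 2i), (-3 - 2i).
Their magnitudes are: 2.236, 2.236, 2.828, 2.828, 3.606, 3.606.
Zeros with |z| < R = 3.0: (-1 + 2i), (-1 - 2i), (2 + 2i), (2 - 2i).
Count = 4.
By the argument principle, (1/2πi) ∮_{|z|=R} p'(z)/p(z) dz equals exactly this count.

Number of zeros inside |z| < 3.0: 4.


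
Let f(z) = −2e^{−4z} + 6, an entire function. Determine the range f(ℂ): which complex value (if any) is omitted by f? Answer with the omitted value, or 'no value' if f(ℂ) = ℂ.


Little Picard bounds the complement of f(ℂ) to at most one point.
e^{−4z} is never zero on ℂ, so -2·e^{−4z} takes every value in ℂ ∖ {0}. Adding 6 shifts the range to ℂ ∖ {6}. Thus f omits exactly the value 6.

Omitted value: 6.


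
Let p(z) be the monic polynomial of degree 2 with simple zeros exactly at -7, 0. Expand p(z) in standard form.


The polynomial is p(z) = ∏_{α ∈ S} (z − α), where S = {-7, 0}.
Expanding the product yields: p(z) = z^2 + 7·z.
The resulting polynomial has degree 2 and real coefficients as required.

p(z) = z^2 + 7·z.


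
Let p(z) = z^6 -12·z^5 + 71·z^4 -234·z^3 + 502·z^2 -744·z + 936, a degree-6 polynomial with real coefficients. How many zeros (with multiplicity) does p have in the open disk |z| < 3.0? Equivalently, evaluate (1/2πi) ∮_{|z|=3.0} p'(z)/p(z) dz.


The zeros of p are: (3 + 3i), (3 - 3i), (0 + 2i), (0 - 2i), (3 + 2i), (3 - 2i).
Their magnitudes are: 4.243, 4.243, 2, 2, 3.606, 3.606.
Zeros with |z| < R = 3.0: (0 + 2i), (0 - 2i).
Count = 2.
By the argument principle, (1/2πi) ∮_{|z|=R} p'(z)/p(z) dz equals exactly this count.

Number of zeros inside |z| < 3.0: 2.


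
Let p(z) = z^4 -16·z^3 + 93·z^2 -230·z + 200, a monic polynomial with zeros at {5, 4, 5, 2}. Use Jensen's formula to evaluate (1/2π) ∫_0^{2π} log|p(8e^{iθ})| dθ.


Zeros: 2, 4, 5, 5; r = 8.
Inside |z| < r: 2, 4, 5, 5. Outside (|z| ≥ r): ∅.
p(0) = 200, so log|p(0)| = log(200) = 5.2983.
Apply Jensen: I(r) = log|p(0)| + Σ_k log(r/|z_k|), summed over zeros inside |z| < r.
  log(r/|z_k|) for z_k = 5: log(8/5) = 0.4700
  log(r/|z_k|) for z_k = 4: log(8/4) = 0.6931
  log(r/|z_k|) for z_k = 5: log(8/5) = 0.4700
  log(r/|z_k|) for z_k = 2: log(8/2) = 1.3863
Sum over inside zeros: 3.0194.
I(r) = log|p(0)| + (inside sum) = 5.2983 + 3.0194 = 8.3178.
Closed form (all zeros inside, monic): I(r) = n·log(r) = 4·log(8) = 8.3178. ✓

I(r) ≈ 8.3178.


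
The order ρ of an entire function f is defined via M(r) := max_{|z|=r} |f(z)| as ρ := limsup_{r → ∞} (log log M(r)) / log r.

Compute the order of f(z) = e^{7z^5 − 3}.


|e^{7z^5 − 3}| = e^{Re(7·z^5) + -3} ≤ e^{7|z|^5 + -3} = e^{7r^5 + -3} on |z| = r, so ρ ≤ 5. Choosing z on |z|=r so that 7·z^5 is real positive (always possible by picking arg z appropriately) gives |f(z)| = e^{7r^5 + -3}, matching the bound. The additive constant -3 does not affect log log M(r) ~ 5·log r. Hence ρ = 5.
Therefore ρ = 5.

Order ρ = 5.


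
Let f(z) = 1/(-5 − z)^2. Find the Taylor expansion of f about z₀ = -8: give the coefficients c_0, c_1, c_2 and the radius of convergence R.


Let w = z − z₀, so z = z₀ + w.
Then -5 − z = -5 − (z₀ + w) = (-5 − z₀) − w = 3 − w.
f(z) = 1/(3 − w)^2 = (1/(3)^2) · (1 − w/(3))^{−2}.
By the binomial series (1−u)^{−2} = Σ_{n≥0} C(n+1, 1) u^n for |u|<1, with u = w/(3):
  c_n = C(n+1, 1) / (3)^(n+2).
  c_0 = 1/(3)^2 = 1/9.
  c_1 = 2/(3)^3 = 2/27.
  c_2 = 3/(3)^4 = 1/27.
The series is valid for |w/d| < 1, i.e. |z − z₀| < |d|.
Radius of convergence: R = |-5 − z₀| = |3| = 3 (distance from z₀ to the singularity z = -5).

c_0 = 1/9, c_1 = 2/27, c_2 = 1/27; R = 3.


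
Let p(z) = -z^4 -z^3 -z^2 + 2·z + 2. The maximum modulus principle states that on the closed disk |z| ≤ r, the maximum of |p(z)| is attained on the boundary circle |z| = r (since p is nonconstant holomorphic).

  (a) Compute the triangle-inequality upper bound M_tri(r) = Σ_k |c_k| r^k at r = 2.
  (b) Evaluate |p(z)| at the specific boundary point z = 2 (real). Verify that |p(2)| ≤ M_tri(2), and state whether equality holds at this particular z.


Coefficients: c_0 = 2, c_1 = 2, c_2 = -1, c_3 = -1, c_4 = -1. Radius r = 2.
Part (a). Triangle bound: M_tri(r) = Σ_k |c_k| r^k
  = |2|·2^0 + |2|·2^1 + |-1|·2^2 + |-1|·2^3 + |-1|·2^4
  = 2 + 4 + 4 + 8 + 16 = 34.
This bounds M(r) := max_{|z|=r} |p(z)| from above; equality holds iff all terms c_k z^k can be made to align in phase at a single z on |z|=r.
Part (b). At z = 2 (real, on the circle |z| = r):
  p(2) = (2)·2^0 + (2)·2^1 + (-1)·2^2 + (-1)·2^3 + (-1)·2^4 = -22.
  |p(2)| = 22.
Check: |p(2)| = 22 ≤ 34 = M_tri(2). ✓ Equality does not hold at z = 2 (the coefficients have mixed signs, so the terms do not all align in phase there).

M_tri(2) = 34; |p(2)| = 22; equality at z=2: no.


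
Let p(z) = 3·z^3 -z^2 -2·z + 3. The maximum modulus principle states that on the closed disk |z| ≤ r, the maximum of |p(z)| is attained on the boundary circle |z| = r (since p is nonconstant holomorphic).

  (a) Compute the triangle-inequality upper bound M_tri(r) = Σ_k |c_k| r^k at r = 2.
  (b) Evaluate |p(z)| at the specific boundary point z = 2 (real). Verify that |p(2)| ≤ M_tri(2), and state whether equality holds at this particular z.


Coefficients: c_0 = 3, c_1 = -2, c_2 = -1, c_3 = 3. Radius r = 2.
Part (a). Triangle bound: M_tri(r) = Σ_k |c_k| r^k
  = |3|·2^0 + |-2|·2^1 + |-1|·2^2 + |3|·2^3
  = 3 + 4 + 4 + 24 = 35.
This bounds M(r) := max_{|z|=r} |p(z)| from above; equality holds iff all terms c_k z^k can be made to align in phase at a single z on |z|=r.
Part (b). At z = 2 (real, on the circle |z| = r):
  p(2) = (3)·2^0 + (-2)·2^1 + (-1)·2^2 + (3)·2^3 = 19.
  |p(2)| = 19.
Check: |p(2)| = 19 ≤ 35 = M_tri(2). ✓ Equality does not hold at z = 2 (the coefficients have mixed signs, so the terms do not all align in phase there).

M_tri(2) = 35; |p(2)| = 19; equality at z=2: no.


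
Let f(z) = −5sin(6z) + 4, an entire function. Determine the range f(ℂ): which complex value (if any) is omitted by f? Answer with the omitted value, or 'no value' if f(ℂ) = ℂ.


Little Picard bounds the complement of f(ℂ) to at most one point.
sin is entire and surjective onto ℂ: for every w ∈ ℂ, sin(ζ) = w has a solution ζ ∈ ℂ (e.g., via the complex inverse arcsin). With ζ = 6z this gives z = ζ/(6). Then -5·sin(6z) takes every value in -5·ℂ = ℂ, and adding 4 is a bijection of ℂ. So f is surjective and omits no value. (Note: only on the real line is sin bounded by [−1, 1].)

Omitted value: no value.


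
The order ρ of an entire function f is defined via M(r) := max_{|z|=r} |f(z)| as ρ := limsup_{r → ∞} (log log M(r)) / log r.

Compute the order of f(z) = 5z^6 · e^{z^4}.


M(r) = max_{|z|=r} |5|·|z|^6·|e^{z^4}| = 5·r^6 · e^{1r^4} (the factors attain their maxima compatibly on |z|=r). Then log M(r) = log 5 + 6·log r + 1r^4, dominated by the last term, so log log M(r) ~ 4·log r. The polynomial factor 5z^6 contributes only a log r term and does not affect the order. ρ = 4.
Therefore ρ = 4.

Order ρ = 4.


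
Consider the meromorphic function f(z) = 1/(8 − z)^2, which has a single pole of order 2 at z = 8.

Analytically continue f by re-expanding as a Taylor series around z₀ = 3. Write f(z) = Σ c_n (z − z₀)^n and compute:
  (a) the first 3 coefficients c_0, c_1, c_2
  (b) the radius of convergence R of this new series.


Let w = z − z₀, so z = z₀ + w.
Then 8 − z = 8 − (z₀ + w) = (8 − z₀) − w = 5 − w.
f(z) = 1/(5 − w)^2 = (1/(5)^2) · (1 − w/(5))^{−2}.
By the binomial series (1−u)^{−2} = Σ_{n≥0} C(n+1, 1) u^n for |u|<1, with u = w/(5):
  c_n = C(n+1, 1) / (5)^(n+2).
  c_0 = 1/(5)^2 = 1/25.
  c_1 = 2/(5)^3 = 2/125.
  c_2 = 3/(5)^4 = 3/625.
The series is valid for |w/d| < 1, i.e. |z − z₀| < |d|.
Radius of convergence: R = |8 − z₀| = |5| = 5 (distance from z₀ to the singularity z = 8).

c_0 = 1/25, c_1 = 2/125, c_2 = 3/625; R = 5.


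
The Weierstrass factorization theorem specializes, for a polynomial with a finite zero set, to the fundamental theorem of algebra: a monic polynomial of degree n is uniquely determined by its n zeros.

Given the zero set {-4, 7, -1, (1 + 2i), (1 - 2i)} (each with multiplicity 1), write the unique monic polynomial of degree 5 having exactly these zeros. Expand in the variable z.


The polynomial is p(z) = ∏_{α ∈ S} (z − α), where S = {-4, 7, -1, (1 + 2i), (1 - 2i)}.
Expanding the product yields: p(z) = z^5 -4·z^4 -22·z^3 + 24·z^2 -99·z -140.
Note conjugate pairs combine to real quadratics: (z − (1+2i))(z − (1−2i)) = z² − 2z + 5.
The resulting polynomial has degree 5 and real coefficients as required.

p(z) = z^5 -4·z^4 -22·z^3 + 24·z^2 -99·z -140.


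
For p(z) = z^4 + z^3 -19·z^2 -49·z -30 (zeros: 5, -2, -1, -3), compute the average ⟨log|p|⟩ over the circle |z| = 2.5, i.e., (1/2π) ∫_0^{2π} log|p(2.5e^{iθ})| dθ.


Zeros: -3, -2, -1, 5; r = 2.5.
Inside |z| < r: -2, -1. Outside (|z| ≥ r): -3, 5.
p(0) = -30, so log|p(0)| = log(30) = 3.4012.
Apply Jensen: I(r) = log|p(0)| + Σ_k log(r/|z_k|), summed over zeros inside |z| < r.
  log(r/|z_k|) for z_k = -2: log(2.5/2) = 0.2231
  log(r/|z_k|) for z_k = -1: log(2.5/1) = 0.9163
  Outside zeros (-3, 5) contribute nothing to the Jensen sum.
Sum over inside zeros: 1.1394.
I(r) = log|p(0)| + (inside sum) = 3.4012 + 1.1394 = 4.5406.
Note: since some zeros are outside |z| ≤ r, the simplified n·log(r) form does NOT apply — only the inside zeros contribute.

I(r) ≈ 4.5406.


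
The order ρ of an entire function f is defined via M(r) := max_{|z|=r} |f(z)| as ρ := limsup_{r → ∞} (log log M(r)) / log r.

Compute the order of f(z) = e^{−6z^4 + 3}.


|e^{−6z^4 + 3}| = e^{Re(-6·z^4) + 3} ≤ e^{6|z|^4 + 3} = e^{6r^4 + 3} on |z| = r, so ρ ≤ 4. Choosing z on |z|=r so that -6·z^4 is real positive (always possible by picking arg z appropriately) gives |f(z)| = e^{6r^4 + 3}, matching the bound. The additive constant 3 does not affect log log M(r) ~ 4·log r. Hence ρ = 4.
Therefore ρ = 4.

Order ρ = 4.


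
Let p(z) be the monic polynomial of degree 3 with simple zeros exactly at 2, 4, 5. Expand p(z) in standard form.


The polynomial is p(z) = ∏_{α ∈ S} (z − α), where S = {2, 4, 5}.
Expanding the product yields: p(z) = z^3 -11·z^2 + 38·z -40.
The resulting polynomial has degree 3 and real coefficients as required.

p(z) = z^3 -11·z^2 + 38·z -40.


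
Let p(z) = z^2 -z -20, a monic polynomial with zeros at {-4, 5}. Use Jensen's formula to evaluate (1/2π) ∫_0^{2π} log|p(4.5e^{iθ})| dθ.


Zeros: -4, 5; r = 4.5.
Inside |z| < r: -4. Outside (|z| ≥ r): 5.
p(0) = -20, so log|p(0)| = log(20) = 2.9957.
Apply Jensen: I(r) = log|p(0)| + Σ_k log(r/|z_k|), summed over zeros inside |z| < r.
  log(r/|z_k|) for z_k = -4: log(4.5/4) = 0.1178
  Outside zeros (5) contribute nothing to the Jensen sum.
Sum over inside zeros: 0.1178.
I(r) = log|p(0)| + (inside sum) = 2.9957 + 0.1178 = 3.1135.
Note: since some zeros are outside |z| ≤ r, the simplified n·log(r) form does NOT apply — only the inside zeros contribute.

I(r) ≈ 3.1135.


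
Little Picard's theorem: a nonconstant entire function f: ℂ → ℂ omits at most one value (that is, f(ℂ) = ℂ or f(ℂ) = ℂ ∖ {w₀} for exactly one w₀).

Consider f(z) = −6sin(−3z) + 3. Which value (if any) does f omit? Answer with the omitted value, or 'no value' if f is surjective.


Little Picard bounds the complement of f(ℂ) to at most one point.
sin is entire and surjective onto ℂ: for every w ∈ ℂ, sin(ζ) = w has a solution ζ ∈ ℂ (e.g., via the complex inverse arcsin). With ζ = −3z this gives z = ζ/(-3). Then -6·sin(−3z) takes every value in -6·ℂ = ℂ, and adding 3 is a bijection of ℂ. So f is surjective and omits no value. (Note: only on the real line is sin bounded by [−1, 1].)

Omitted value: no value.
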